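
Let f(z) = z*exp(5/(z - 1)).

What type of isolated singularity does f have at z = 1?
essential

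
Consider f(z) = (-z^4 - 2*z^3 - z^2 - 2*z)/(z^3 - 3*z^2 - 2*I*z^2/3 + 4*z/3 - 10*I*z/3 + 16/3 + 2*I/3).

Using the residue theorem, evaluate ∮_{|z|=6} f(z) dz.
pi*(52/3 - 256*I/9)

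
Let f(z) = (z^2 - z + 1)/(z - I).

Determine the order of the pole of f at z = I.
1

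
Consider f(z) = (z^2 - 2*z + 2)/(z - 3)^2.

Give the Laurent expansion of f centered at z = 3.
Put w = z - (3), i.e. z = w + 3. The denominator is w^2, so it suffices to rewrite the numerator in powers of w.

P(z) = z^2 - 2*z + 2
P(w + 3) = 5 + 4*w + w^2

Dividing each term by w^2:
  f = 5/w^2 + 4/w + 1

Substituting back w = z - 3:
  f(z) = 5/(z - 3)^2 + 4/(z - 3) + 1

The series is finite because the numerator is a polynomial; the negative powers form the principal part, and the coefficient of 1/(z - 3) gives Res(f, 3) = 4.

Final answer: 5/(z - 3)^2 + 4/(z - 3) + 1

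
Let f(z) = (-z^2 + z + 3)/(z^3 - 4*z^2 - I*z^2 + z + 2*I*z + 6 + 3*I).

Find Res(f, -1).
Write f(z) = P(z)/Q(z) with P(z) = -z^2 + z + 3 and Q(z) = z^3 - 4*z^2 - I*z^2 + z + 2*I*z + 6 + 3*I.
The denominator factors as Q(z) = (z - 2 - I)*(z - 3)*(z + 1), so z = -1 is a simple zero of Q and P is analytic there; z = -1 is therefore a simple pole and
  Res(f, z₀) = P(z₀)/Q'(z₀).

Q'(z) = 3*z^2 - 8*z - 2*I*z + 1 + 2*I, so Q'(-1) = 12 + 4*I.
P(-1) = 1.

Res(f, -1) = (1)/(12 + 4*I) = 3/40 - I/40

Final answer: 3/40 - I/40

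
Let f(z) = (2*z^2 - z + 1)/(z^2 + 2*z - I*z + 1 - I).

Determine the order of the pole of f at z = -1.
Factor the denominator:
  z^2 + 2*z - I*z + 1 - I = (z + 1)*(z + 1 - I)

The numerator P(z) = 2*z^2 - z + 1 has P(-1) = 4 ≠ 0, so no factor of (z + 1) cancels.
Near z = -1 we can therefore write f(z) = g(z)/(z + 1) with g analytic at -1 and g(-1) ≠ 0 (g is the numerator divided by the remaining denominator factors).

Hence z = -1 is a pole of order 1.

Final answer: 1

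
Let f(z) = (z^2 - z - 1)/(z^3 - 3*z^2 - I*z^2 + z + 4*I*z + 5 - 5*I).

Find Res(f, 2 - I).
Write f(z) = P(z)/Q(z) with P(z) = z^2 - z - 1 and Q(z) = z^3 - 3*z^2 - I*z^2 + z + 4*I*z + 5 - 5*I.
The denominator factors as Q(z) = (z - 2 + I)*(z + 1 - I)*(z - 2 - I), so z = 2 - I is a simple zero of Q and P is analytic there; z = 2 - I is therefore a simple pole and
  Res(f, z₀) = P(z₀)/Q'(z₀).

Q'(z) = 3*z^2 - 6*z - 2*I*z + 1 + 4*I, so Q'(2 - I) = -4 - 6*I.
P(2 - I) = -3*I.

Res(f, 2 - I) = (-3*I)/(-4 - 6*I) = 9/26 + 3*I/13

Final answer: 9/26 + 3*I/13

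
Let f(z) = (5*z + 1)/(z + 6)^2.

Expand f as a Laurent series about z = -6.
Put w = z - (-6), i.e. z = w - 6. The denominator is w^2, so it suffices to rewrite the numerator in powers of w.

P(z) = 5*z + 1
P(w - 6) = -29 + 5*w

Dividing each term by w^2:
  f = -29/w^2 + 5/w

Substituting back w = z + 6:
  f(z) = -29/(z + 6)^2 + 5/(z + 6)

The series is finite because the numerator is a polynomial; the negative powers form the principal part, and the coefficient of 1/(z + 6) gives Res(f, -6) = 5.

Final answer: -29/(z + 6)^2 + 5/(z + 6)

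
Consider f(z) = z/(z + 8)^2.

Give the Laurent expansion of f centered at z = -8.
Put w = z - (-8), i.e. z = w - 8. The denominator is w^2, so it suffices to rewrite the numerator in powers of w.

P(z) = z
P(w - 8) = -8 + w

Dividing each term by w^2:
  f = -8/w^2 + 1/w

Substituting back w = z + 8:
  f(z) = -8/(z + 8)^2 + 1/(z + 8)

The series is finite because the numerator is a polynomial; the negative powers form the principal part, and the coefficient of 1/(z + 8) gives Res(f, -8) = 1.

Final answer: -8/(z + 8)^2 + 1/(z + 8)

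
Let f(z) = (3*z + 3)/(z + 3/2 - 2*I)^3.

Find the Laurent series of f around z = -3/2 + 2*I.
Put w = z - (-3/2 + 2*I), i.e. z = w - 3/2 + 2*I. The denominator is w^3, so it suffices to rewrite the numerator in powers of w.

P(z) = 3*z + 3
P(w - 3/2 + 2*I) = -3/2 + 6*I + 3*w

Dividing each term by w^3:
  f = (-3/2 + 6*I)/w^3 + 3/w^2

Substituting back w = z + 3/2 - 2*I:
  f(z) = (-3/2 + 6*I)/(z + 3/2 - 2*I)^3 + 3/(z + 3/2 - 2*I)^2

The series is finite because the numerator is a polynomial; the negative powers form the principal part.

Final answer: (-3/2 + 6*I)/(z + 3/2 - 2*I)^3 + 3/(z + 3/2 - 2*I)^2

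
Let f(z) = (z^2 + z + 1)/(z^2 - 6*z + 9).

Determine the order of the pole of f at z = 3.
Factor the denominator:
  z^2 - 6*z + 9 = (z - 3)^2

The numerator P(z) = z^2 + z + 1 has P(3) = 13 ≠ 0, so no factor of (z - 3) cancels.
Near z = 3 we can therefore write f(z) = g(z)/(z - 3)^2 with g analytic at 3 and g(3) ≠ 0 (g is just the numerator).

Hence z = 3 is a pole of order 2.

Final answer: 2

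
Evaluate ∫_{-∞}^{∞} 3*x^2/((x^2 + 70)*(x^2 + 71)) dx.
Let f(z) = 3*z^2/((z^2 + 70)*(z^2 + 71)). The denominator has no real zeros and deg Q - deg P = 2 ≥ 2, so the integral of f over the upper semicircle |z| = R tends to 0 as R → ∞. Closing the contour in the upper half-plane,
  ∫_{-∞}^{∞} f(x) dx = 2πi · Σ Res(f, z_k)  over the poles with Im z_k > 0.

Zeros of the denominator: z^2 + 70 = 0 gives z = ±sqrt(70)*I; z^2 + 71 = 0 gives z = ±sqrt(71)*I.
Upper half-plane: z = sqrt(70)*I, z = sqrt(71)*I (simple).

Each pole is a simple zero of Q(z) = z^4 + 141*z^2 + 4970, so Res(f, z₀) = P(z₀)/Q'(z₀) with P(z) = 3*z^2, Q'(z) = 4*z^3 + 282*z:
  Res(f, sqrt(70)*I) = (-210)/(2*sqrt(70)*I) = 3*sqrt(70)*I/2
  Res(f, sqrt(71)*I) = (-213)/(-2*sqrt(71)*I) = -3*sqrt(71)*I/2

Sum of residues: 3*I*(-sqrt(71) + sqrt(70))/2
∫_{-∞}^{∞} f(x) dx = 2πi · (3*I*(-sqrt(71) + sqrt(70))/2) = 3*pi*(-sqrt(70) + sqrt(71))

Final answer: 3*pi*(-sqrt(70) + sqrt(71))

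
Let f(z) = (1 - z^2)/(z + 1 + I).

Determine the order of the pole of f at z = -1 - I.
Factor the denominator:
  z + 1 + I = (z + 1 + I)

The numerator P(z) = 1 - z^2 has P(-1 - I) = 1 - 2*I ≠ 0, so no factor of (z + 1 + I) cancels.
Near z = -1 - I we can therefore write f(z) = g(z)/(z + 1 + I) with g analytic at -1 - I and g(-1 - I) ≠ 0 (g is just the numerator).

Hence z = -1 - I is a pole of order 1.

Final answer: 1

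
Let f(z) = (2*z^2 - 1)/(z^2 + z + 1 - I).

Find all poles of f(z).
The singularities of f are the zeros of the denominator. Factoring,
  z^2 + z + 1 - I = (z - I)*(z + 1 + I)
so the candidates are z = I, z = -1 - I.

Check the numerator P(z) = 2*z^2 - 1 at each one:
  P(I) = -3 ≠ 0, so z = I is a (simple) pole.
  P(-1 - I) = -1 + 4*I ≠ 0, so z = -1 - I is a (simple) pole.

Poles of f: {-1 - I, I}

Final answer: {-1 - I, I}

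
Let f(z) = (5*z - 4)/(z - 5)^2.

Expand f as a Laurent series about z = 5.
Put w = z - (5), i.e. z = w + 5. The denominator is w^2, so it suffices to rewrite the numerator in powers of w.

P(z) = 5*z - 4
P(w + 5) = 21 + 5*w

Dividing each term by w^2:
  f = 21/w^2 + 5/w

Substituting back w = z - 5:
  f(z) = 21/(z - 5)^2 + 5/(z - 5)

The series is finite because the numerator is a polynomial; the negative powers form the principal part, and the coefficient of 1/(z - 5) gives Res(f, 5) = 5.

Final answer: 21/(z - 5)^2 + 5/(z - 5)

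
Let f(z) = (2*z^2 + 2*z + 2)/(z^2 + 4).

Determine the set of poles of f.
{-2*I, 2*I}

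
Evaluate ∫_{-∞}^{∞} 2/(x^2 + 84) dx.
Let f(z) = 2/(z^2 + 84). The denominator has no real zeros and deg Q - deg P = 2 ≥ 2, so the integral of f over the upper semicircle |z| = R tends to 0 as R → ∞. Closing the contour in the upper half-plane,
  ∫_{-∞}^{∞} f(x) dx = 2πi · Σ Res(f, z_k)  over the poles with Im z_k > 0.

Zeros of the denominator: z^2 + 84 = 0 gives z = ±2*sqrt(21)*I.
Upper half-plane: z = 2*sqrt(21)*I (simple).

Each pole is a simple zero of Q(z) = z^2 + 84, so Res(f, z₀) = P(z₀)/Q'(z₀) with P(z) = 2, Q'(z) = 2*z:
  Res(f, 2*sqrt(21)*I) = (2)/(4*sqrt(21)*I) = -sqrt(21)*I/42

∫_{-∞}^{∞} f(x) dx = 2πi · (-sqrt(21)*I/42) = sqrt(21)*pi/21

Final answer: sqrt(21)*pi/21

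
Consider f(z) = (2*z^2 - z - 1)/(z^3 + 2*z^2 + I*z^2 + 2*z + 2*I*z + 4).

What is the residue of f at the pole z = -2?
Write f(z) = P(z)/Q(z) with P(z) = 2*z^2 - z - 1 and Q(z) = z^3 + 2*z^2 + I*z^2 + 2*z + 2*I*z + 4.
The denominator factors as Q(z) = (z - I)*(z + 2*I)*(z + 2), so z = -2 is a simple zero of Q and P is analytic there; z = -2 is therefore a simple pole and
  Res(f, z₀) = P(z₀)/Q'(z₀).

Q'(z) = 3*z^2 + 4*z + 2*I*z + 2 + 2*I, so Q'(-2) = 6 - 2*I.
P(-2) = 9.

Res(f, -2) = (9)/(6 - 2*I) = 27/20 + 9*I/20

Final answer: 27/20 + 9*I/20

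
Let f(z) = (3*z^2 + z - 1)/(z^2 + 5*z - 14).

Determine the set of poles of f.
The singularities of f are the zeros of the denominator. Factoring,
  z^2 + 5*z - 14 = (z + 7)*(z - 2)
so the candidates are z = -7, z = 2.

Check the numerator P(z) = 3*z^2 + z - 1 at each one:
  P(-7) = 139 ≠ 0, so z = -7 is a (simple) pole.
  P(2) = 13 ≠ 0, so z = 2 is a (simple) pole.

Poles of f: {-7, 2}

Final answer: {-7, 2}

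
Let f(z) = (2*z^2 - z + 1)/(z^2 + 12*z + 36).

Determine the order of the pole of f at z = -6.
Factor the denominator:
  z^2 + 12*z + 36 = (z + 6)^2

The numerator P(z) = 2*z^2 - z + 1 has P(-6) = 79 ≠ 0, so no factor of (z + 6) cancels.
Near z = -6 we can therefore write f(z) = g(z)/(z + 6)^2 with g analytic at -6 and g(-6) ≠ 0 (g is just the numerator).

Hence z = -6 is a pole of order 2.

Final answer: 2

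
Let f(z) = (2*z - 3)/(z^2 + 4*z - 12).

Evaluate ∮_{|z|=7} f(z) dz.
4*I*pi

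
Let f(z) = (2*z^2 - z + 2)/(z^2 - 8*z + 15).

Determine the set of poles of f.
The singularities of f are the zeros of the denominator. Factoring,
  z^2 - 8*z + 15 = (z - 3)*(z - 5)
so the candidates are z = 3, z = 5.

Check the numerator P(z) = 2*z^2 - z + 2 at each one:
  P(3) = 17 ≠ 0, so z = 3 is a (simple) pole.
  P(5) = 47 ≠ 0, so z = 5 is a (simple) pole.

Poles of f: {3, 5}

Final answer: {3, 5}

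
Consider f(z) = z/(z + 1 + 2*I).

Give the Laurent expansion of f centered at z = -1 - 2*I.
Put w = z - (-1 - 2*I), i.e. z = w - 1 - 2*I. The denominator is w, so it suffices to rewrite the numerator in powers of w.

P(z) = z
P(w - 1 - 2*I) = -1 - 2*I + w

Dividing each term by w:
  f = (-1 - 2*I)/w + 1

Substituting back w = z + 1 + 2*I:
  f(z) = (-1 - 2*I)/(z + 1 + 2*I) + 1

The series is finite because the numerator is a polynomial; the negative powers form the principal part, and the coefficient of 1/(z + 1 + 2*I) gives Res(f, -1 - 2*I) = -1 - 2*I.

Final answer: (-1 - 2*I)/(z + 1 + 2*I) + 1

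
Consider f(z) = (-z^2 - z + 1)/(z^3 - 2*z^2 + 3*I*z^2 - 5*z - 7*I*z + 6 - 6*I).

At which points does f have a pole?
The singularities of f are the zeros of the denominator. Factoring,
  z^3 - 2*z^2 + 3*I*z^2 - 5*z - 7*I*z + 6 - 6*I = (z + 1 + I)*(z + 2*I)*(z - 3)
so the candidates are z = -1 - I, z = -2*I, z = 3.

Check the numerator P(z) = -z^2 - z + 1 at each one:
  P(-1 - I) = 2 - I ≠ 0, so z = -1 - I is a (simple) pole.
  P(-2*I) = 5 + 2*I ≠ 0, so z = -2*I is a (simple) pole.
  P(3) = -11 ≠ 0, so z = 3 is a (simple) pole.

Poles of f: {-1 - I, -2*I, 3}

Final answer: {-1 - I, -2*I, 3}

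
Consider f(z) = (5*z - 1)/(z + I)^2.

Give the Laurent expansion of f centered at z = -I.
Put w = z - (-I), i.e. z = w - I. The denominator is w^2, so it suffices to rewrite the numerator in powers of w.

P(z) = 5*z - 1
P(w - I) = -1 - 5*I + 5*w

Dividing each term by w^2:
  f = (-1 - 5*I)/w^2 + 5/w

Substituting back w = z + I:
  f(z) = (-1 - 5*I)/(z + I)^2 + 5/(z + I)

The series is finite because the numerator is a polynomial; the negative powers form the principal part, and the coefficient of 1/(z + I) gives Res(f, -I) = 5.

Final answer: (-1 - 5*I)/(z + I)^2 + 5/(z + I)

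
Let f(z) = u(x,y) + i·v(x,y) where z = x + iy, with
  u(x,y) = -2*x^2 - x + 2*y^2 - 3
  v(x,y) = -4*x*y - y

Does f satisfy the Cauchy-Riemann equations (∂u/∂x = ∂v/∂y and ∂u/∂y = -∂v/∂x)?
∂u/∂x = -4*x - 1
∂v/∂y = -4*x - 1
∂u/∂y = 4*y
∂v/∂x = -4*y
∂u/∂x = ∂v/∂y and ∂u/∂y = -∂v/∂x hold identically; f is analytic.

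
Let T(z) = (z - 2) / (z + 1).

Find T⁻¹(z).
Set w = T(z) = (z - 2) / (z + 1) and solve for z:
  w*(z + 1) = z - 2
  w + z*(w - 1) + 2 = 0
  z*(w - 1) = -w - 2
  z = (w + 2)/(1 - w)
Renaming the variable, T⁻¹(z) = (z + 2)/(-z + 1) = (-z - 2)/(z - 1).
(Check: ad - bc = 3 ≠ 0, so T is invertible.)

Final answer: (-z - 2)/(z - 1)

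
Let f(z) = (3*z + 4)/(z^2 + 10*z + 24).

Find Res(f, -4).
-4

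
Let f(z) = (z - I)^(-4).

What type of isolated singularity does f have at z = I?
pole of order 4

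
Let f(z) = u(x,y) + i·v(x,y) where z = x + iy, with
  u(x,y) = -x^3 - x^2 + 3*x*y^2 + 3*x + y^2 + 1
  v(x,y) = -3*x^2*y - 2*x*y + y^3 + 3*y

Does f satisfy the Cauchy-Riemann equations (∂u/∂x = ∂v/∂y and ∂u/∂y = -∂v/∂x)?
∂u/∂x = -3*x^2 - 2*x + 3*y^2 + 3
∂v/∂y = -3*x^2 - 2*x + 3*y^2 + 3
∂u/∂y = 6*x*y + 2*y
∂v/∂x = -6*x*y - 2*y
∂u/∂x = ∂v/∂y and ∂u/∂y = -∂v/∂x hold identically; f is analytic.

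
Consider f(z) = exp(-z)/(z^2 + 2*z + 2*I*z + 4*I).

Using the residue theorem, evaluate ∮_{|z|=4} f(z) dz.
By the residue theorem, ∮_C f(z) dz = 2πi · (sum of the residues of f at the poles inside |z| = 4).

The denominator factors as (z + 2)*(z + 2*I), so the singularities of f are simple poles at z = -2, z = -2*I.
  |-2|² = 4 < 16 = 4², so this pole is inside the contour.
  |-2*I|² = 4 < 16 = 4², so this pole is inside the contour.

With P(z) = exp(-z) and Q(z) = z^2 + 2*z + 2*I*z + 4*I, each pole is simple, so Res(f, z₀) = P(z₀)/Q'(z₀) with Q'(z) = 2*z + 2 + 2*I.
  Res(f, -2) = P(-2)/Q'(-2) = (exp(2))/(-2 + 2*I) = (-1/4 - I/4)*exp(2)
  Res(f, -2*I) = P(-2*I)/Q'(-2*I) = (exp(2*I))/(2 - 2*I) = (1/4 + I/4)*exp(2*I)

Sum of residues inside C: (-1/4 - I/4)*exp(2) + (1/4 + I/4)*exp(2*I)
∮_C f(z) dz = 2πi · ((-1/4 - I/4)*exp(2) + (1/4 + I/4)*exp(2*I)) = pi*(1/2 - I/2)*exp(2) + pi*(-1/2 + I/2)*exp(2*I)

Final answer: pi*(1/2 - I/2)*exp(2) + pi*(-1/2 + I/2)*exp(2*I)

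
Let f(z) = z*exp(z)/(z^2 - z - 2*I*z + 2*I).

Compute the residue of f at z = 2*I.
(4/5 - 2*I/5)*exp(2*I)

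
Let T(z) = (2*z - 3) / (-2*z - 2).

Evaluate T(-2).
Substitute z = -2:
  numerator:   2*(-2) - 3 = -7
  denominator: -2*(-2) - 2 = 2
T(-2) = (-7)/(2) = -7/2

Final answer: -7/2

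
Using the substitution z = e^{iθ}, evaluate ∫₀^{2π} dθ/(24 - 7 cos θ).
Call the integral J. The integrand is 2π-periodic and we integrate over a full period, so shifting θ does not change the value (θ → θ + π flips the sign of the trig term). Hence
  J = ∫₀^{2π} dθ/(24 + 7 cos θ).
Put z = e^{iθ}: then cos θ = (z + 1/z)/2, dθ = dz/(iz), and z runs once counterclockwise around |z| = 1:
  J = ∮_{|z|=1} 1/(24 + 7*(z + 1/z)/2) · dz/(iz) = (2/i) ∮_{|z|=1} dz/(7*z^2 + 48*z + 7).
The roots of 7*z^2 + 48*z + 7 are z = (-24 ± sqrt(24^2 - 7^2))/7, with sqrt(527) = sqrt(527); their product is 1, so only z₊ = -24/7 + sqrt(527)/7 lies inside the unit circle (z₋ = -24/7 - sqrt(527)/7 lies outside).
z₊ is a simple zero of q(z) = 7*z^2 + 48*z + 7, so Res(1/q, z₊) = 1/q'(z₊) with q'(z) = 14*z + 48; and q'(z₊) = 7*(z₊ - z₋) = 2*sqrt(527).
Therefore J = (2/i) · 2πi · 1/(2*sqrt(527)) = 2*pi/(sqrt(527)) = 2*sqrt(527)*pi/527

Final answer: 2*sqrt(527)*pi/527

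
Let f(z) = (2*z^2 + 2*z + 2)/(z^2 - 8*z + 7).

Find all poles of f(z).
The singularities of f are the zeros of the denominator. Factoring,
  z^2 - 8*z + 7 = (z - 1)*(z - 7)
so the candidates are z = 1, z = 7.

Check the numerator P(z) = 2*z^2 + 2*z + 2 at each one:
  P(1) = 6 ≠ 0, so z = 1 is a (simple) pole.
  P(7) = 114 ≠ 0, so z = 7 is a (simple) pole.

Poles of f: {1, 7}

Final answer: {1, 7}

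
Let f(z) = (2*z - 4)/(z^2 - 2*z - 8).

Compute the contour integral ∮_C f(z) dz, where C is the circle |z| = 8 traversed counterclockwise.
By the residue theorem, ∮_C f(z) dz = 2πi · (sum of the residues of f at the poles inside |z| = 8).

The denominator factors as (z - 4)*(z + 2), so the singularities of f are simple poles at z = 4, z = -2.
  |4|² = 16 < 64 = 8², so this pole is inside the contour.
  |-2|² = 4 < 64 = 8², so this pole is inside the contour.

With P(z) = 2*z - 4 and Q(z) = z^2 - 2*z - 8, each pole is simple, so Res(f, z₀) = P(z₀)/Q'(z₀) with Q'(z) = 2*z - 2.
  Res(f, 4) = P(4)/Q'(4) = (4)/(6) = 2/3
  Res(f, -2) = P(-2)/Q'(-2) = (-8)/(-6) = 4/3

Sum of residues inside C: 2
∮_C f(z) dz = 2πi · (2) = 4*I*pi

Final answer: 4*I*pi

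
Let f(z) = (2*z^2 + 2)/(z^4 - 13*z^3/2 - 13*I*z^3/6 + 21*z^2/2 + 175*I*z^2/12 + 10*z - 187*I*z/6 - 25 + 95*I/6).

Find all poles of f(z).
The singularities of f are the zeros of the denominator. Factoring,
  z^4 - 13*z^3/2 - 13*I*z^3/6 + 21*z^2/2 + 175*I*z^2/12 + 10*z - 187*I*z/6 - 25 + 95*I/6 = (z - 3 + I)*(z + 1 - 3*I/2)*(z - 3 - I)*(z - 3/2 - 2*I/3)
so the candidates are z = 3 - I, z = -1 + 3*I/2, z = 3 + I, z = 3/2 + 2*I/3.

Check the numerator P(z) = 2*z^2 + 2 at each one:
  P(3 - I) = 18 - 12*I ≠ 0, so z = 3 - I is a (simple) pole.
  P(-1 + 3*I/2) = -1/2 - 6*I ≠ 0, so z = -1 + 3*I/2 is a (simple) pole.
  P(3 + I) = 18 + 12*I ≠ 0, so z = 3 + I is a (simple) pole.
  P(3/2 + 2*I/3) = 101/18 + 4*I ≠ 0, so z = 3/2 + 2*I/3 is a (simple) pole.

Poles of f: {-1 + 3*I/2, 3/2 + 2*I/3, 3 - I, 3 + I}

Final answer: {-1 + 3*I/2, 3/2 + 2*I/3, 3 - I, 3 + I}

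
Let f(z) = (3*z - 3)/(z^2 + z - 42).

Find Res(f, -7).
24/13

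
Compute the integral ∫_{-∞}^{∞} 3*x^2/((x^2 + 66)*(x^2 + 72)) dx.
Let f(z) = 3*z^2/((z^2 + 66)*(z^2 + 72)). The denominator has no real zeros and deg Q - deg P = 2 ≥ 2, so the integral of f over the upper semicircle |z| = R tends to 0 as R → ∞. Closing the contour in the upper half-plane,
  ∫_{-∞}^{∞} f(x) dx = 2πi · Σ Res(f, z_k)  over the poles with Im z_k > 0.

Zeros of the denominator: z^2 + 66 = 0 gives z = ±sqrt(66)*I; z^2 + 72 = 0 gives z = ±6*sqrt(2)*I.
Upper half-plane: z = 6*sqrt(2)*I, z = sqrt(66)*I (simple).

Each pole is a simple zero of Q(z) = z^4 + 138*z^2 + 4752, so Res(f, z₀) = P(z₀)/Q'(z₀) with P(z) = 3*z^2, Q'(z) = 4*z^3 + 276*z:
  Res(f, 6*sqrt(2)*I) = (-216)/(-72*sqrt(2)*I) = -3*sqrt(2)*I/2
  Res(f, sqrt(66)*I) = (-198)/(12*sqrt(66)*I) = sqrt(66)*I/4

Sum of residues: I*(-6*sqrt(2) + sqrt(66))/4
∫_{-∞}^{∞} f(x) dx = 2πi · (I*(-6*sqrt(2) + sqrt(66))/4) = pi*(-sqrt(66) + 6*sqrt(2))/2

Final answer: pi*(-sqrt(66) + 6*sqrt(2))/2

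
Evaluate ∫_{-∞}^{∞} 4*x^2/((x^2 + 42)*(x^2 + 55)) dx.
Let f(z) = 4*z^2/((z^2 + 42)*(z^2 + 55)). The denominator has no real zeros and deg Q - deg P = 2 ≥ 2, so the integral of f over the upper semicircle |z| = R tends to 0 as R → ∞. Closing the contour in the upper half-plane,
  ∫_{-∞}^{∞} f(x) dx = 2πi · Σ Res(f, z_k)  over the poles with Im z_k > 0.

Zeros of the denominator: z^2 + 42 = 0 gives z = ±sqrt(42)*I; z^2 + 55 = 0 gives z = ±sqrt(55)*I.
Upper half-plane: z = sqrt(42)*I, z = sqrt(55)*I (simple).

Each pole is a simple zero of Q(z) = z^4 + 97*z^2 + 2310, so Res(f, z₀) = P(z₀)/Q'(z₀) with P(z) = 4*z^2, Q'(z) = 4*z^3 + 194*z:
  Res(f, sqrt(42)*I) = (-168)/(26*sqrt(42)*I) = 2*sqrt(42)*I/13
  Res(f, sqrt(55)*I) = (-220)/(-26*sqrt(55)*I) = -2*sqrt(55)*I/13

Sum of residues: 2*I*(-sqrt(55) + sqrt(42))/13
∫_{-∞}^{∞} f(x) dx = 2πi · (2*I*(-sqrt(55) + sqrt(42))/13) = 4*pi*(-sqrt(42) + sqrt(55))/13

Final answer: 4*pi*(-sqrt(42) + sqrt(55))/13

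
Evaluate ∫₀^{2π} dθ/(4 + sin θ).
Call the integral J. The integrand is 2π-periodic and we integrate over a full period, so shifting θ does not change the value (θ → θ + π/2 turns sin θ into cos θ). Hence
  J = ∫₀^{2π} dθ/(4 + cos θ).
Put z = e^{iθ}: then cos θ = (z + 1/z)/2, dθ = dz/(iz), and z runs once counterclockwise around |z| = 1:
  J = ∮_{|z|=1} 1/(4 + (z + 1/z)/2) · dz/(iz) = (2/i) ∮_{|z|=1} dz/(z^2 + 8*z + 1).
The roots of z^2 + 8*z + 1 are z = (-4 ± sqrt(4^2 - 1^2)), with sqrt(15) = sqrt(15); their product is 1, so only z₊ = -4 + sqrt(15) lies inside the unit circle (z₋ = -4 - sqrt(15) lies outside).
z₊ is a simple zero of q(z) = z^2 + 8*z + 1, so Res(1/q, z₊) = 1/q'(z₊) with q'(z) = 2*z + 8; and q'(z₊) = (z₊ - z₋) = 2*sqrt(15).
Therefore J = (2/i) · 2πi · 1/(2*sqrt(15)) = 2*pi/(sqrt(15)) = 2*sqrt(15)*pi/15

Final answer: 2*sqrt(15)*pi/15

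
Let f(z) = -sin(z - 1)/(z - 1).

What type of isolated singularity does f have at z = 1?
Let u = z - 1. The argument of sin is z - 1 = u, so
  f = -sin(u)/u = -((u) - (u)^3/6 + ...)/u = -1 + (1/6)*u^2 - ...
The Laurent expansion about u = 0 has no negative powers; equivalently lim_{z→1} f(z) = -1 exists and is finite.
So the singularity is removable.

Final answer: removable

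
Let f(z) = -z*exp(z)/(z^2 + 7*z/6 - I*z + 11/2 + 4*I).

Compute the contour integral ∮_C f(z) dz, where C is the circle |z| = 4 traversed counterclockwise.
By the residue theorem, ∮_C f(z) dz = 2πi · (sum of the residues of f at the poles inside |z| = 4).

The denominator factors as (z + 3/2 - 3*I)*(z - 1/3 + 2*I), so the singularities of f are simple poles at z = -3/2 + 3*I, z = 1/3 - 2*I.
  |-3/2 + 3*I|² = 45/4 < 16 = 4², so this pole is inside the contour.
  |1/3 - 2*I|² = 37/9 < 16 = 4², so this pole is inside the contour.

With P(z) = -z*exp(z) and Q(z) = z^2 + 7*z/6 - I*z + 11/2 + 4*I, each pole is simple, so Res(f, z₀) = P(z₀)/Q'(z₀) with Q'(z) = 2*z + 7/6 - I.
  Res(f, -3/2 + 3*I) = P(-3/2 + 3*I)/Q'(-3/2 + 3*I) = ((3/2 - 3*I)*exp(-3/2 + 3*I))/(-11/6 + 5*I) = (-639/1021 - 72*I/1021)*exp(-3/2 + 3*I)
  Res(f, 1/3 - 2*I) = P(1/3 - 2*I)/Q'(1/3 - 2*I) = ((-1/3 + 2*I)*exp(1/3 - 2*I))/(11/6 - 5*I) = (-382/1021 + 72*I/1021)*exp(1/3 - 2*I)

Sum of residues inside C: (-639/1021 - 72*I/1021)*exp(-3/2 + 3*I) + (-382/1021 + 72*I/1021)*exp(1/3 - 2*I)
∮_C f(z) dz = 2πi · ((-639/1021 - 72*I/1021)*exp(-3/2 + 3*I) + (-382/1021 + 72*I/1021)*exp(1/3 - 2*I)) = pi*(144/1021 - 1278*I/1021)*exp(-3/2 + 3*I) + pi*(-144/1021 - 764*I/1021)*exp(1/3 - 2*I)

Final answer: pi*(144/1021 - 1278*I/1021)*exp(-3/2 + 3*I) + pi*(-144/1021 - 764*I/1021)*exp(1/3 - 2*I)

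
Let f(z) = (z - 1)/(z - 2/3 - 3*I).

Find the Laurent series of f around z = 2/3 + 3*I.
(-1/3 + 3*I)/(z - 2/3 - 3*I) + 1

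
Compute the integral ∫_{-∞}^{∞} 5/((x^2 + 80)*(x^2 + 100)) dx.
Let f(z) = 5/((z^2 + 80)*(z^2 + 100)). The denominator has no real zeros and deg Q - deg P = 4 ≥ 2, so the integral of f over the upper semicircle |z| = R tends to 0 as R → ∞. Closing the contour in the upper half-plane,
  ∫_{-∞}^{∞} f(x) dx = 2πi · Σ Res(f, z_k)  over the poles with Im z_k > 0.

Zeros of the denominator: z^2 + 80 = 0 gives z = ±4*sqrt(5)*I; z^2 + 100 = 0 gives z = ±10*I.
Upper half-plane: z = 10*I, z = 4*sqrt(5)*I (simple).

Each pole is a simple zero of Q(z) = z^4 + 180*z^2 + 8000, so Res(f, z₀) = P(z₀)/Q'(z₀) with P(z) = 5, Q'(z) = 4*z^3 + 360*z:
  Res(f, 10*I) = (5)/(-400*I) = I/80
  Res(f, 4*sqrt(5)*I) = (5)/(160*sqrt(5)*I) = -sqrt(5)*I/160

Sum of residues: I*(2 - sqrt(5))/160
∫_{-∞}^{∞} f(x) dx = 2πi · (I*(2 - sqrt(5))/160) = pi*(-2 + sqrt(5))/80

Final answer: pi*(-2 + sqrt(5))/80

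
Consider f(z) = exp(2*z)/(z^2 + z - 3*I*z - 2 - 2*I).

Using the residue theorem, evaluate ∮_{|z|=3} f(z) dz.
pi*(1 + I)*exp(4*I) + pi*(-1 - I)*exp(-2 + 2*I)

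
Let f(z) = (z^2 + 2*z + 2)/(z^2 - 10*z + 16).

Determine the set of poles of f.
The singularities of f are the zeros of the denominator. Factoring,
  z^2 - 10*z + 16 = (z - 8)*(z - 2)
so the candidates are z = 8, z = 2.

Check the numerator P(z) = z^2 + 2*z + 2 at each one:
  P(8) = 82 ≠ 0, so z = 8 is a (simple) pole.
  P(2) = 10 ≠ 0, so z = 2 is a (simple) pole.

Poles of f: {2, 8}

Final answer: {2, 8}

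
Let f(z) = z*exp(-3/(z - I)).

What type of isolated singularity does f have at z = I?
Let u = z - I. Then
  e^(-3/u) = Σ_{k≥0} (-3)^k/(k!·u^k) = 1 - 3/u + 9/(2*u^2) - 9/(2*u^3) + ...
which has infinitely many negative powers of u, so exp(-3/(z - I)) has an essential singularity at z = I.
The extra factor z is a nonzero polynomial; if the product had at most a pole at z = I, dividing by that polynomial would leave exp(-3/(z - I)) with at most a pole too — contradiction. (Equivalently, the product's Laurent series still has infinitely many negative powers.)
So the singularity is essential.

Final answer: essential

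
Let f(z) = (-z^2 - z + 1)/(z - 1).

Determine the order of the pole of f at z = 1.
1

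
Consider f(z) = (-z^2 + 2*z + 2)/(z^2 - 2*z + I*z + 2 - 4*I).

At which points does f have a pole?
{-2*I, 2 + I}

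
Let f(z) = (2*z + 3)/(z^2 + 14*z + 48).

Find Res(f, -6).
Write f(z) = P(z)/Q(z) with P(z) = 2*z + 3 and Q(z) = z^2 + 14*z + 48.
The denominator factors as Q(z) = (z + 6)*(z + 8), so z = -6 is a simple zero of Q and P is analytic there; z = -6 is therefore a simple pole and
  Res(f, z₀) = P(z₀)/Q'(z₀).

Q'(z) = 2*z + 14, so Q'(-6) = 2.
P(-6) = -9.

Res(f, -6) = (-9)/(2) = -9/2

Final answer: -9/2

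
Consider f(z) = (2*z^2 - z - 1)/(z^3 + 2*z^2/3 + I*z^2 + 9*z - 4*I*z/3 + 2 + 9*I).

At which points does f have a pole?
The singularities of f are the zeros of the denominator. Factoring,
  z^3 + 2*z^2/3 + I*z^2 + 9*z - 4*I*z/3 + 2 + 9*I = (z - 3*I)*(z + 2/3 + 3*I)*(z + I)
so the candidates are z = 3*I, z = -2/3 - 3*I, z = -I.

Check the numerator P(z) = 2*z^2 - z - 1 at each one:
  P(3*I) = -19 - 3*I ≠ 0, so z = 3*I is a (simple) pole.
  P(-2/3 - 3*I) = -157/9 + 11*I ≠ 0, so z = -2/3 - 3*I is a (simple) pole.
  P(-I) = -3 + I ≠ 0, so z = -I is a (simple) pole.

Poles of f: {-2/3 - 3*I, -I, 3*I}

Final answer: {-2/3 - 3*I, -I, 3*I}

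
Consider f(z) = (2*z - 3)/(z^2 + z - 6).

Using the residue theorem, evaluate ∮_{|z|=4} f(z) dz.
4*I*pi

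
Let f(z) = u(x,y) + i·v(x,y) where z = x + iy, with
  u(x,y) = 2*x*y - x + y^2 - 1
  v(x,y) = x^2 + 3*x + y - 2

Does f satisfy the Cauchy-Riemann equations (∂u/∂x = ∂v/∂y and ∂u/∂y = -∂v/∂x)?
∂u/∂x = 2*y - 1
∂v/∂y = 1
∂u/∂y = 2*x + 2*y
∂v/∂x = 2*x + 3
∂u/∂x ≠ ∂v/∂y and ∂u/∂y ≠ -∂v/∂x; the Cauchy-Riemann equations are not satisfied, so f is not analytic.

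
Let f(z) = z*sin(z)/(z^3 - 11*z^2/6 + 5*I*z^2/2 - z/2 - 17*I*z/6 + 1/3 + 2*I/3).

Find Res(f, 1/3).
(-75/533 + 63*I/533)*sin(1/3)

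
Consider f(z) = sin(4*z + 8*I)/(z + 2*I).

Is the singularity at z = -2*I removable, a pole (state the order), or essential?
removable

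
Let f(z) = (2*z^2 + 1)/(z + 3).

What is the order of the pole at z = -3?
Factor the denominator:
  z + 3 = (z + 3)

The numerator P(z) = 2*z^2 + 1 has P(-3) = 19 ≠ 0, so no factor of (z + 3) cancels.
Near z = -3 we can therefore write f(z) = g(z)/(z + 3) with g analytic at -3 and g(-3) ≠ 0 (g is just the numerator).

Hence z = -3 is a pole of order 1.

Final answer: 1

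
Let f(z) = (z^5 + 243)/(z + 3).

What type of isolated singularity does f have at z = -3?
The numerator vanishes at z = -3 ((-3)^5 = -243), so it is divisible by z + 3:
  z^5 + 243 = (z + 3)*(z^4 - 3*z^3 + 9*z^2 - 27*z + 81)
Hence for z ≠ -3, f(z) = z^4 - 3*z^3 + 9*z^2 - 27*z + 81, a polynomial, and lim_{z→-3} f(z) = 405 is finite.
So the singularity is removable.

Final answer: removable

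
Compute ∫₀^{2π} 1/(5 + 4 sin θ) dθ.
Call the integral J. The integrand is 2π-periodic and we integrate over a full period, so shifting θ does not change the value (θ → θ + π/2 turns sin θ into cos θ). Hence
  J = ∫₀^{2π} dθ/(5 + 4 cos θ).
Put z = e^{iθ}: then cos θ = (z + 1/z)/2, dθ = dz/(iz), and z runs once counterclockwise around |z| = 1:
  J = ∮_{|z|=1} 1/(5 + 4*(z + 1/z)/2) · dz/(iz) = (2/i) ∮_{|z|=1} dz/(4*z^2 + 10*z + 4).
The roots of 4*z^2 + 10*z + 4 are z = (-5 ± sqrt(5^2 - 4^2))/4, with sqrt(9) = 3; their product is 1, so only z₊ = -1/2 lies inside the unit circle (z₋ = -2 lies outside).
z₊ is a simple zero of q(z) = 4*z^2 + 10*z + 4, so Res(1/q, z₊) = 1/q'(z₊) with q'(z) = 8*z + 10; and q'(z₊) = 4*(z₊ - z₋) = 6.
Therefore J = (2/i) · 2πi · 1/(6) = 2*pi/(3) = 2*pi/3

Final answer: 2*pi/3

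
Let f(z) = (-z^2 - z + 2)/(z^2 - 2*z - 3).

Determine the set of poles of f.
The singularities of f are the zeros of the denominator. Factoring,
  z^2 - 2*z - 3 = (z + 1)*(z - 3)
so the candidates are z = -1, z = 3.

Check the numerator P(z) = -z^2 - z + 2 at each one:
  P(-1) = 2 ≠ 0, so z = -1 is a (simple) pole.
  P(3) = -10 ≠ 0, so z = 3 is a (simple) pole.

Poles of f: {-1, 3}

Final answer: {-1, 3}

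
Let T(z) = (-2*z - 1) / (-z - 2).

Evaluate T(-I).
Substitute z = -I:
  numerator:   -2*(-I) - 1 = -1 + 2*I
  denominator: -(-I) - 2 = -2 + I
T(-I) = (-1 + 2*I)/(-2 + I); multiplying numerator and denominator by the conjugate -2 - I gives (4 - 3*I)/5 = 4/5 - 3*I/5

Final answer: 4/5 - 3*I/5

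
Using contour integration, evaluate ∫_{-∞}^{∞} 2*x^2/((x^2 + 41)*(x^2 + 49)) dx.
pi*(7 - sqrt(41))/4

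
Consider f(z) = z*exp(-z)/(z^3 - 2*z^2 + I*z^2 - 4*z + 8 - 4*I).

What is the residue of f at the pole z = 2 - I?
(2/17 + 9*I/17)*exp(-2 + I)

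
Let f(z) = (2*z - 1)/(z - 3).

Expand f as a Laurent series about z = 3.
5/(z - 3) + 2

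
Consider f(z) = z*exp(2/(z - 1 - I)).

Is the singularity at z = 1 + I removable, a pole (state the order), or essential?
Let u = z - 1 - I. Then
  e^(2/u) = Σ_{k≥0} (2)^k/(k!·u^k) = 1 + 2/u + 2/u^2 + 4/(3*u^3) + ...
which has infinitely many negative powers of u, so exp(2/(z - 1 - I)) has an essential singularity at z = 1 + I.
The extra factor z is a nonzero polynomial; if the product had at most a pole at z = 1 + I, dividing by that polynomial would leave exp(2/(z - 1 - I)) with at most a pole too — contradiction. (Equivalently, the product's Laurent series still has infinitely many negative powers.)
So the singularity is essential.

Final answer: essential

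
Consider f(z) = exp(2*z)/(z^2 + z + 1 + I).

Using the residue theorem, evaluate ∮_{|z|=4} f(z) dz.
By the residue theorem, ∮_C f(z) dz = 2πi · (sum of the residues of f at the poles inside |z| = 4).

The denominator factors as (z + 1 - I)*(z + I), so the singularities of f are simple poles at z = -1 + I, z = -I.
  |-1 + I|² = 2 < 16 = 4², so this pole is inside the contour.
  |-I|² = 1 < 16 = 4², so this pole is inside the contour.

With P(z) = exp(2*z) and Q(z) = z^2 + z + 1 + I, each pole is simple, so Res(f, z₀) = P(z₀)/Q'(z₀) with Q'(z) = 2*z + 1.
  Res(f, -1 + I) = P(-1 + I)/Q'(-1 + I) = (exp(-2 + 2*I))/(-1 + 2*I) = (-1/5 - 2*I/5)*exp(-2 + 2*I)
  Res(f, -I) = P(-I)/Q'(-I) = (exp(-2*I))/(1 - 2*I) = (1/5 + 2*I/5)*exp(-2*I)

Sum of residues inside C: (1/5 + 2*I/5)*exp(-2*I) + (-1/5 - 2*I/5)*exp(-2 + 2*I)
∮_C f(z) dz = 2πi · ((1/5 + 2*I/5)*exp(-2*I) + (-1/5 - 2*I/5)*exp(-2 + 2*I)) = pi*(4/5 - 2*I/5)*exp(-2 + 2*I) + pi*(-4/5 + 2*I/5)*exp(-2*I)

Final answer: pi*(4/5 - 2*I/5)*exp(-2 + 2*I) + pi*(-4/5 + 2*I/5)*exp(-2*I)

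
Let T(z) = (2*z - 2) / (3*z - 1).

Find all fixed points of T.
{1/2 - sqrt(15)*I/6, 1/2 + sqrt(15)*I/6}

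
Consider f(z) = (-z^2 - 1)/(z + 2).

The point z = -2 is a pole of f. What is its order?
1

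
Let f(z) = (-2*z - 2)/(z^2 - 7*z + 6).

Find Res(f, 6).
Write f(z) = P(z)/Q(z) with P(z) = -2*z - 2 and Q(z) = z^2 - 7*z + 6.
The denominator factors as Q(z) = (z - 1)*(z - 6), so z = 6 is a simple zero of Q and P is analytic there; z = 6 is therefore a simple pole and
  Res(f, z₀) = P(z₀)/Q'(z₀).

Q'(z) = 2*z - 7, so Q'(6) = 5.
P(6) = -14.

Res(f, 6) = (-14)/(5) = -14/5

Final answer: -14/5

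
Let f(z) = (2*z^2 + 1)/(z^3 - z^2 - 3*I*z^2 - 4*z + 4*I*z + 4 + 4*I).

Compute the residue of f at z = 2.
Write f(z) = P(z)/Q(z) with P(z) = 2*z^2 + 1 and Q(z) = z^3 - z^2 - 3*I*z^2 - 4*z + 4*I*z + 4 + 4*I.
The denominator factors as Q(z) = (z - 2)*(z + 1 - I)*(z - 2*I), so z = 2 is a simple zero of Q and P is analytic there; z = 2 is therefore a simple pole and
  Res(f, z₀) = P(z₀)/Q'(z₀).

Q'(z) = 3*z^2 - 2*z - 6*I*z - 4 + 4*I, so Q'(2) = 4 - 8*I.
P(2) = 9.

Res(f, 2) = (9)/(4 - 8*I) = 9/20 + 9*I/10

Final answer: 9/20 + 9*I/10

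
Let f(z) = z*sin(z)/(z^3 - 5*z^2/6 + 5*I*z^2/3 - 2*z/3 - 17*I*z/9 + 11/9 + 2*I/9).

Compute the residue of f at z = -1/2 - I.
Write f(z) = P(z)/Q(z) with P(z) = z*sin(z) and Q(z) = z^3 - 5*z^2/6 + 5*I*z^2/3 - 2*z/3 - 17*I*z/9 + 11/9 + 2*I/9.
The denominator factors as Q(z) = (z + 1/2 + I)*(z - 1/3 + I)*(z - 1 - I/3), so z = -1/2 - I is a simple zero of Q and P is analytic there; z = -1/2 - I is therefore a simple pole and
  Res(f, z₀) = P(z₀)/Q'(z₀).

Q'(z) = 3*z^2 - 5*z/3 + 10*I*z/3 - 2/3 - 17*I/9, so Q'(-1/2 - I) = 5/4 + 10*I/9.
P(-1/2 - I) = (1/2 + I)*sin(1/2 + I).

Res(f, -1/2 - I) = ((1/2 + I)*sin(1/2 + I))/(5/4 + 10*I/9) = (18/29 + 36*I/145)*sin(1/2 + I)

Final answer: (18/29 + 36*I/145)*sin(1/2 + I)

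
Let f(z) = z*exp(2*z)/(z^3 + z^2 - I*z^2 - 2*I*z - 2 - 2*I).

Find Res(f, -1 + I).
Write f(z) = P(z)/Q(z) with P(z) = z*exp(2*z) and Q(z) = z^3 + z^2 - I*z^2 - 2*I*z - 2 - 2*I.
The denominator factors as Q(z) = (z + 1 + I)*(z - 1 - I)*(z + 1 - I), so z = -1 + I is a simple zero of Q and P is analytic there; z = -1 + I is therefore a simple pole and
  Res(f, z₀) = P(z₀)/Q'(z₀).

Q'(z) = 3*z^2 + 2*z - 2*I*z - 2*I, so Q'(-1 + I) = -4*I.
P(-1 + I) = (-1 + I)*exp(-2 + 2*I).

Res(f, -1 + I) = ((-1 + I)*exp(-2 + 2*I))/(-4*I) = (-1/4 - I/4)*exp(-2 + 2*I)

Final answer: (-1/4 - I/4)*exp(-2 + 2*I)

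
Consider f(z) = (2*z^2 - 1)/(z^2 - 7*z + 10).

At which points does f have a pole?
The singularities of f are the zeros of the denominator. Factoring,
  z^2 - 7*z + 10 = (z - 2)*(z - 5)
so the candidates are z = 2, z = 5.

Check the numerator P(z) = 2*z^2 - 1 at each one:
  P(2) = 7 ≠ 0, so z = 2 is a (simple) pole.
  P(5) = 49 ≠ 0, so z = 5 is a (simple) pole.

Poles of f: {2, 5}

Final answer: {2, 5}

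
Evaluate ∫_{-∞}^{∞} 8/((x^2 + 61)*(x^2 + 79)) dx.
Let f(z) = 8/((z^2 + 61)*(z^2 + 79)). The denominator has no real zeros and deg Q - deg P = 4 ≥ 2, so the integral of f over the upper semicircle |z| = R tends to 0 as R → ∞. Closing the contour in the upper half-plane,
  ∫_{-∞}^{∞} f(x) dx = 2πi · Σ Res(f, z_k)  over the poles with Im z_k > 0.

Zeros of the denominator: z^2 + 79 = 0 gives z = ±sqrt(79)*I; z^2 + 61 = 0 gives z = ±sqrt(61)*I.
Upper half-plane: z = sqrt(61)*I, z = sqrt(79)*I (simple).

Each pole is a simple zero of Q(z) = z^4 + 140*z^2 + 4819, so Res(f, z₀) = P(z₀)/Q'(z₀) with P(z) = 8, Q'(z) = 4*z^3 + 280*z:
  Res(f, sqrt(61)*I) = (8)/(36*sqrt(61)*I) = -2*sqrt(61)*I/549
  Res(f, sqrt(79)*I) = (8)/(-36*sqrt(79)*I) = 2*sqrt(79)*I/711

Sum of residues: 2*I*(-79*sqrt(61) + 61*sqrt(79))/43371
∫_{-∞}^{∞} f(x) dx = 2πi · (2*I*(-79*sqrt(61) + 61*sqrt(79))/43371) = 4*pi*(-61*sqrt(79) + 79*sqrt(61))/43371

Final answer: 4*pi*(-61*sqrt(79) + 79*sqrt(61))/43371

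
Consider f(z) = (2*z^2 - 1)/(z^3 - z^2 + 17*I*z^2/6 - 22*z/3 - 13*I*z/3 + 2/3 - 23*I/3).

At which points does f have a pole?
The singularities of f are the zeros of the denominator. Factoring,
  z^3 - z^2 + 17*I*z^2/6 - 22*z/3 - 13*I*z/3 + 2/3 - 23*I/3 = (z + 1 + 3*I/2)*(z - 3 + I/3)*(z + 1 + I)
so the candidates are z = -1 - 3*I/2, z = 3 - I/3, z = -1 - I.

Check the numerator P(z) = 2*z^2 - 1 at each one:
  P(-1 - 3*I/2) = -7/2 + 6*I ≠ 0, so z = -1 - 3*I/2 is a (simple) pole.
  P(3 - I/3) = 151/9 - 4*I ≠ 0, so z = 3 - I/3 is a (simple) pole.
  P(-1 - I) = -1 + 4*I ≠ 0, so z = -1 - I is a (simple) pole.

Poles of f: {-1 - 3*I/2, -1 - I, 3 - I/3}

Final answer: {-1 - 3*I/2, -1 - I, 3 - I/3}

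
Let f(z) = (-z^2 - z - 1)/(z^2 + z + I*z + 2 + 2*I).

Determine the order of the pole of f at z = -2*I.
Factor the denominator:
  z^2 + z + I*z + 2 + 2*I = (z + 2*I)*(z + 1 - I)

The numerator P(z) = -z^2 - z - 1 has P(-2*I) = 3 + 2*I ≠ 0, so no factor of (z + 2*I) cancels.
Near z = -2*I we can therefore write f(z) = g(z)/(z + 2*I) with g analytic at -2*I and g(-2*I) ≠ 0 (g is the numerator divided by the remaining denominator factors).

Hence z = -2*I is a pole of order 1.

Final answer: 1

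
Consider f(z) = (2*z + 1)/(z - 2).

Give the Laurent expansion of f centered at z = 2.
Put w = z - (2), i.e. z = w + 2. The denominator is w, so it suffices to rewrite the numerator in powers of w.

P(z) = 2*z + 1
P(w + 2) = 5 + 2*w

Dividing each term by w:
  f = 5/w + 2

Substituting back w = z - 2:
  f(z) = 5/(z - 2) + 2

The series is finite because the numerator is a polynomial; the negative powers form the principal part, and the coefficient of 1/(z - 2) gives Res(f, 2) = 5.

Final answer: 5/(z - 2) + 2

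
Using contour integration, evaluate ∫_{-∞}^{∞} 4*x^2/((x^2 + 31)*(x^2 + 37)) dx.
Let f(z) = 4*z^2/((z^2 + 31)*(z^2 + 37)). The denominator has no real zeros and deg Q - deg P = 2 ≥ 2, so the integral of f over the upper semicircle |z| = R tends to 0 as R → ∞. Closing the contour in the upper half-plane,
  ∫_{-∞}^{∞} f(x) dx = 2πi · Σ Res(f, z_k)  over the poles with Im z_k > 0.

Zeros of the denominator: z^2 + 31 = 0 gives z = ±sqrt(31)*I; z^2 + 37 = 0 gives z = ±sqrt(37)*I.
Upper half-plane: z = sqrt(31)*I, z = sqrt(37)*I (simple).

Each pole is a simple zero of Q(z) = z^4 + 68*z^2 + 1147, so Res(f, z₀) = P(z₀)/Q'(z₀) with P(z) = 4*z^2, Q'(z) = 4*z^3 + 136*z:
  Res(f, sqrt(31)*I) = (-124)/(12*sqrt(31)*I) = sqrt(31)*I/3
  Res(f, sqrt(37)*I) = (-148)/(-12*sqrt(37)*I) = -sqrt(37)*I/3

Sum of residues: I*(-sqrt(37) + sqrt(31))/3
∫_{-∞}^{∞} f(x) dx = 2πi · (I*(-sqrt(37) + sqrt(31))/3) = 2*pi*(-sqrt(31) + sqrt(37))/3

Final answer: 2*pi*(-sqrt(31) + sqrt(37))/3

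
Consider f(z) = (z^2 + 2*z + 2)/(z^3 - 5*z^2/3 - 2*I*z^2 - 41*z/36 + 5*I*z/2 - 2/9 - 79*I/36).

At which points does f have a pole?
The singularities of f are the zeros of the denominator. Factoring,
  z^3 - 5*z^2/3 - 2*I*z^2 - 41*z/36 + 5*I*z/2 - 2/9 - 79*I/36 = (z - 1/3 + I/2)*(z - 2 - I)*(z + 2/3 - 3*I/2)
so the candidates are z = 1/3 - I/2, z = 2 + I, z = -2/3 + 3*I/2.

Check the numerator P(z) = z^2 + 2*z + 2 at each one:
  P(1/3 - I/2) = 91/36 - 4*I/3 ≠ 0, so z = 1/3 - I/2 is a (simple) pole.
  P(2 + I) = 9 + 6*I ≠ 0, so z = 2 + I is a (simple) pole.
  P(-2/3 + 3*I/2) = -41/36 + I ≠ 0, so z = -2/3 + 3*I/2 is a (simple) pole.

Poles of f: {-2/3 + 3*I/2, 1/3 - I/2, 2 + I}

Final answer: {-2/3 + 3*I/2, 1/3 - I/2, 2 + I}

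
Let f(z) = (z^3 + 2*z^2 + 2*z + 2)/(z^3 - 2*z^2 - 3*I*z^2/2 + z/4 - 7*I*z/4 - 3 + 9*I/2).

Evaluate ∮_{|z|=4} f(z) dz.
By the residue theorem, ∮_C f(z) dz = 2πi · (sum of the residues of f at the poles inside |z| = 4).

The denominator factors as (z - 3/2 - I)*(z + 1 + I)*(z - 3/2 - 3*I/2), so the singularities of f are simple poles at z = 3/2 + I, z = -1 - I, z = 3/2 + 3*I/2.
  |3/2 + I|² = 13/4 < 16 = 4², so this pole is inside the contour.
  |-1 - I|² = 2 < 16 = 4², so this pole is inside the contour.
  |3/2 + 3*I/2|² = 9/2 < 16 = 4², so this pole is inside the contour.

With P(z) = z^3 + 2*z^2 + 2*z + 2 and Q(z) = z^3 - 2*z^2 - 3*I*z^2/2 + z/4 - 7*I*z/4 - 3 + 9*I/2, each pole is simple, so Res(f, z₀) = P(z₀)/Q'(z₀) with Q'(z) = 3*z^2 - 4*z - 3*I*z + 1/4 - 7*I/4.
  Res(f, 3/2 + I) = P(3/2 + I)/Q'(3/2 + I) = (51/8 + 55*I/4)/(1 - 5*I/4) = -173/41 + 695*I/82
  Res(f, -1 - I) = P(-1 - I)/Q'(-1 - I) = (2)/(5/4 + 45*I/4) = 4/205 - 36*I/205
  Res(f, 3/2 + 3*I/2) = P(3/2 + 3*I/2)/Q'(3/2 + 3*I/2) = (-7/4 + 75*I/4)/(-5/4 + 5*I/4) = 41/5 - 34*I/5

Sum of residues inside C: 4 + 3*I/2
∮_C f(z) dz = 2πi · (4 + 3*I/2) = pi*(-3 + 8*I)

Final answer: pi*(-3 + 8*I)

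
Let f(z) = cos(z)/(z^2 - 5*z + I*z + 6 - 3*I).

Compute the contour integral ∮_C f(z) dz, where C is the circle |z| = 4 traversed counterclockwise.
By the residue theorem, ∮_C f(z) dz = 2πi · (sum of the residues of f at the poles inside |z| = 4).

The denominator factors as (z - 3)*(z - 2 + I), so the singularities of f are simple poles at z = 3, z = 2 - I.
  |3|² = 9 < 16 = 4², so this pole is inside the contour.
  |2 - I|² = 5 < 16 = 4², so this pole is inside the contour.

With P(z) = cos(z) and Q(z) = z^2 - 5*z + I*z + 6 - 3*I, each pole is simple, so Res(f, z₀) = P(z₀)/Q'(z₀) with Q'(z) = 2*z - 5 + I.
  Res(f, 3) = P(3)/Q'(3) = (cos(3))/(1 + I) = (1/2 - I/2)*cos(3)
  Res(f, 2 - I) = P(2 - I)/Q'(2 - I) = (cos(2 - I))/(-1 - I) = (-1/2 + I/2)*cos(2 - I)

Sum of residues inside C: (-1/2 + I/2)*cos(2 - I) + (1/2 - I/2)*cos(3)
∮_C f(z) dz = 2πi · ((-1/2 + I/2)*cos(2 - I) + (1/2 - I/2)*cos(3)) = pi*(1 + I)*cos(3) + pi*(-1 - I)*cos(2 - I)

Final answer: pi*(1 + I)*cos(3) + pi*(-1 - I)*cos(2 - I)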